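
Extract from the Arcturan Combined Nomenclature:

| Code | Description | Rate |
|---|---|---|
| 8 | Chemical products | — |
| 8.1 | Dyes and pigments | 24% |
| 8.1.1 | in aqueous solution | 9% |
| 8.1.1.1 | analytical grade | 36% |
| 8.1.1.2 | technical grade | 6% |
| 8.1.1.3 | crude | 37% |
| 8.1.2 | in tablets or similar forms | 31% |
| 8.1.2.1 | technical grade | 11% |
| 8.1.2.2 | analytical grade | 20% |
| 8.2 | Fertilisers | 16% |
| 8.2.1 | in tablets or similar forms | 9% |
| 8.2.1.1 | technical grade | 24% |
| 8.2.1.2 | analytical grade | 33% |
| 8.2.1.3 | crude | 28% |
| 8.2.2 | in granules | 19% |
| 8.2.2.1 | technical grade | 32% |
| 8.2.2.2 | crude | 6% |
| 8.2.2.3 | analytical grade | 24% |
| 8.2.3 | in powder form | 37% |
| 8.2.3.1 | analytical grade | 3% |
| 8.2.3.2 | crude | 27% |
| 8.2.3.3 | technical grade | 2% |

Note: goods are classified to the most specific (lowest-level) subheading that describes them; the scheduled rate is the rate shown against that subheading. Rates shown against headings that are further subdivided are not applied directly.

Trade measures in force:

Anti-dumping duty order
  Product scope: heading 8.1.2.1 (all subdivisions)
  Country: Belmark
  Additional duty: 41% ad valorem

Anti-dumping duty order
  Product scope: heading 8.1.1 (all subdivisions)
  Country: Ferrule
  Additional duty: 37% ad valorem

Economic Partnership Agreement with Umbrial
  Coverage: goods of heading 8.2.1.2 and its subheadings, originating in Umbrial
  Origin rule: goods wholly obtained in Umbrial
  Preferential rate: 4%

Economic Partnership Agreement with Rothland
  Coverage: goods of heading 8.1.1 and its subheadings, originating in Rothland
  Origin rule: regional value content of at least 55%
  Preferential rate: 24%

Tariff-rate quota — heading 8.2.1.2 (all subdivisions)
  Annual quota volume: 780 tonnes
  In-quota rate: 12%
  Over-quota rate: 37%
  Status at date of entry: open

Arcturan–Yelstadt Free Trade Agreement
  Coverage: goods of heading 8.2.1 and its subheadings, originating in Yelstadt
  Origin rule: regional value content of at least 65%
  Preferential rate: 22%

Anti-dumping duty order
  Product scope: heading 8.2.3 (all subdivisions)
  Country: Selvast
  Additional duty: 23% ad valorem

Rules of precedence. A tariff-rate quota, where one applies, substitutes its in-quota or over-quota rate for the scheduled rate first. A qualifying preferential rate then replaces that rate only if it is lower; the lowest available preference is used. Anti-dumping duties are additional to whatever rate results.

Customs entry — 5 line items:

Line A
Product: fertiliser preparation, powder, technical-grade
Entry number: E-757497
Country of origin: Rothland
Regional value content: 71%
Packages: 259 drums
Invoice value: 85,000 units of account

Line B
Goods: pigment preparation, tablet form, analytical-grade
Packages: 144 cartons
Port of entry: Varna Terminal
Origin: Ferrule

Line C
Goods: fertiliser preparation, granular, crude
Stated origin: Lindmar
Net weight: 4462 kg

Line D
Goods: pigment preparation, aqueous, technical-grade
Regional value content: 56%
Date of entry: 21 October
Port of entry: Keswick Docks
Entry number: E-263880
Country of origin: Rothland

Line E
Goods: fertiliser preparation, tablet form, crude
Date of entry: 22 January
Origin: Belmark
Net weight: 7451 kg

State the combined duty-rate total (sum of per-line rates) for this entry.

62%

Line A: fertiliser → 8.2; powder → 8.2.3; technical-grade → 8.2.3.3. Scheduled 2%. Rothland agreement on 8.1.1: 8.2.3.3 not covered. → 2%.
Line B: pigment → 8.1; tablet form → 8.1.2; analytical-grade → 8.1.2.2. Scheduled 20%. No special measure applies. → 20%.
Line C: fertiliser → 8.2; granular → 8.2.2; crude → 8.2.2.2. Scheduled 6%. No special measure applies. → 6%.
Line D: pigment → 8.1; aqueous → 8.1.1; technical-grade → 8.1.1.2. Scheduled 6%. Rothland agreement on 8.1.1: RVC ≥ 55% → 24% available; preference 24% not lower than 6% → no reduction. → 6%.
Line E: fertiliser → 8.2; tablet form → 8.2.1; crude → 8.2.1.3. Scheduled 28%. No special measure applies. → 28%.
Sum: 2% + 20% + 6% + 6% + 28% = 62%.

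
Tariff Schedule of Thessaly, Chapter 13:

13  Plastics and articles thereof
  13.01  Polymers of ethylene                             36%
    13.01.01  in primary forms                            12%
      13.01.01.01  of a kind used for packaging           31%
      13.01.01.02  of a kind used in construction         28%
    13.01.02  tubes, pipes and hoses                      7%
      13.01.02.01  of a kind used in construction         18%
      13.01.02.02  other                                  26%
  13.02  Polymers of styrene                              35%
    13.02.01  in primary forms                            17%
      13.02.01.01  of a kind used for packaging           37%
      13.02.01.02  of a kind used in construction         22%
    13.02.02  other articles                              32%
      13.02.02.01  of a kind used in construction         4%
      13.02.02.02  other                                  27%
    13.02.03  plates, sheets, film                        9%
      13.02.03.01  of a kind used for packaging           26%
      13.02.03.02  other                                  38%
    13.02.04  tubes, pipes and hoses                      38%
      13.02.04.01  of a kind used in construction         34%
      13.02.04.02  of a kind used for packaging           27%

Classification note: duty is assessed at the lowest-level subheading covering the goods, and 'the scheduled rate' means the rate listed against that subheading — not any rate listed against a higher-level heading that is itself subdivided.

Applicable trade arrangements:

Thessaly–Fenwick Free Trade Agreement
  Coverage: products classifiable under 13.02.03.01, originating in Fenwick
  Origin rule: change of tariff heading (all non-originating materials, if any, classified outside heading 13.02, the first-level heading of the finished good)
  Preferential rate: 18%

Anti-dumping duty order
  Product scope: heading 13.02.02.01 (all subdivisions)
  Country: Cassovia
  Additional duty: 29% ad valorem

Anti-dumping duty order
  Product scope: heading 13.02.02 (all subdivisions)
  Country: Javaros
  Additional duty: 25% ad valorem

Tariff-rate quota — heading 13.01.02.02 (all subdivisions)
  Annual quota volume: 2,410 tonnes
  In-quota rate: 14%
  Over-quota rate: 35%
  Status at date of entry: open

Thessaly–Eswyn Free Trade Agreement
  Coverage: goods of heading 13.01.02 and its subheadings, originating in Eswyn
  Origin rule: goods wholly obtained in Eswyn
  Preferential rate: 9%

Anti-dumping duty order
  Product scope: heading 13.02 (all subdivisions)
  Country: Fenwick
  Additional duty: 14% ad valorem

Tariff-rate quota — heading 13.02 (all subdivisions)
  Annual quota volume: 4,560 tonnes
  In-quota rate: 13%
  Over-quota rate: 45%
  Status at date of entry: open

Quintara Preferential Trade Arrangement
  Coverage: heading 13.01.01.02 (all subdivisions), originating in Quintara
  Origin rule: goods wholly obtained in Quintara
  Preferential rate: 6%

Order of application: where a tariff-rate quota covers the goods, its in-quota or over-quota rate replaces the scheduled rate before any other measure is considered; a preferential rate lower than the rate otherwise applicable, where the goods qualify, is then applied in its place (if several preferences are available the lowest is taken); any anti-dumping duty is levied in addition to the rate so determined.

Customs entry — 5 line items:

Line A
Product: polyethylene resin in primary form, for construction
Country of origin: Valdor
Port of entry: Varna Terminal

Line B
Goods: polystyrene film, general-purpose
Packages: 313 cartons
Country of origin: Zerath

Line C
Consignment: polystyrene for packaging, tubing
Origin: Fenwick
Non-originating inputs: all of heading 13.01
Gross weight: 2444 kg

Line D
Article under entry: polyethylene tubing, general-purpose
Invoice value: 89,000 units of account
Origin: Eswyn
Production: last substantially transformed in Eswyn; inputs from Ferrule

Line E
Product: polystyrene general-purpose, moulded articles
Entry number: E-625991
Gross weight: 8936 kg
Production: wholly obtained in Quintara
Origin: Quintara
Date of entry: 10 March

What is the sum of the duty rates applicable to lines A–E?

Line A: polyethylene → 13.01; resin in primary form → 13.01.01; for construction → 13.01.01.02. Scheduled 28%. No special measure applies. → 28%.
Line B: polystyrene → 13.02; film → 13.02.03; general-purpose → 13.02.03.02. Scheduled 38%. quota on 13.02 open → in-quota 13%. → 13%.
Line C: polystyrene → 13.02; tubing → 13.02.04; for packaging → 13.02.04.02. Scheduled 27%. quota on 13.02 open → in-quota 13%; Fenwick agreement on 13.02.03.01: 13.02.04.02 not covered; anti-dumping (Fenwick, 13.02): +14%; total 13% + 14% = 27%. → 27%.
Line D: polyethylene → 13.01; tubing → 13.01.02; general-purpose → 13.01.02.02. Scheduled 26%. quota on 13.01.02.02 open → in-quota 14%; Eswyn agreement on 13.01.02: not wholly obtained. → 14%.
Line E: polystyrene → 13.02; moulded articles → 13.02.02; general-purpose → 13.02.02.02. Scheduled 27%. quota on 13.02 open → in-quota 13%; Quintara agreement on 13.01.01.02: 13.02.02.02 not covered. → 13%.
Sum: 28% + 13% + 27% + 14% + 13% = 95%.

95%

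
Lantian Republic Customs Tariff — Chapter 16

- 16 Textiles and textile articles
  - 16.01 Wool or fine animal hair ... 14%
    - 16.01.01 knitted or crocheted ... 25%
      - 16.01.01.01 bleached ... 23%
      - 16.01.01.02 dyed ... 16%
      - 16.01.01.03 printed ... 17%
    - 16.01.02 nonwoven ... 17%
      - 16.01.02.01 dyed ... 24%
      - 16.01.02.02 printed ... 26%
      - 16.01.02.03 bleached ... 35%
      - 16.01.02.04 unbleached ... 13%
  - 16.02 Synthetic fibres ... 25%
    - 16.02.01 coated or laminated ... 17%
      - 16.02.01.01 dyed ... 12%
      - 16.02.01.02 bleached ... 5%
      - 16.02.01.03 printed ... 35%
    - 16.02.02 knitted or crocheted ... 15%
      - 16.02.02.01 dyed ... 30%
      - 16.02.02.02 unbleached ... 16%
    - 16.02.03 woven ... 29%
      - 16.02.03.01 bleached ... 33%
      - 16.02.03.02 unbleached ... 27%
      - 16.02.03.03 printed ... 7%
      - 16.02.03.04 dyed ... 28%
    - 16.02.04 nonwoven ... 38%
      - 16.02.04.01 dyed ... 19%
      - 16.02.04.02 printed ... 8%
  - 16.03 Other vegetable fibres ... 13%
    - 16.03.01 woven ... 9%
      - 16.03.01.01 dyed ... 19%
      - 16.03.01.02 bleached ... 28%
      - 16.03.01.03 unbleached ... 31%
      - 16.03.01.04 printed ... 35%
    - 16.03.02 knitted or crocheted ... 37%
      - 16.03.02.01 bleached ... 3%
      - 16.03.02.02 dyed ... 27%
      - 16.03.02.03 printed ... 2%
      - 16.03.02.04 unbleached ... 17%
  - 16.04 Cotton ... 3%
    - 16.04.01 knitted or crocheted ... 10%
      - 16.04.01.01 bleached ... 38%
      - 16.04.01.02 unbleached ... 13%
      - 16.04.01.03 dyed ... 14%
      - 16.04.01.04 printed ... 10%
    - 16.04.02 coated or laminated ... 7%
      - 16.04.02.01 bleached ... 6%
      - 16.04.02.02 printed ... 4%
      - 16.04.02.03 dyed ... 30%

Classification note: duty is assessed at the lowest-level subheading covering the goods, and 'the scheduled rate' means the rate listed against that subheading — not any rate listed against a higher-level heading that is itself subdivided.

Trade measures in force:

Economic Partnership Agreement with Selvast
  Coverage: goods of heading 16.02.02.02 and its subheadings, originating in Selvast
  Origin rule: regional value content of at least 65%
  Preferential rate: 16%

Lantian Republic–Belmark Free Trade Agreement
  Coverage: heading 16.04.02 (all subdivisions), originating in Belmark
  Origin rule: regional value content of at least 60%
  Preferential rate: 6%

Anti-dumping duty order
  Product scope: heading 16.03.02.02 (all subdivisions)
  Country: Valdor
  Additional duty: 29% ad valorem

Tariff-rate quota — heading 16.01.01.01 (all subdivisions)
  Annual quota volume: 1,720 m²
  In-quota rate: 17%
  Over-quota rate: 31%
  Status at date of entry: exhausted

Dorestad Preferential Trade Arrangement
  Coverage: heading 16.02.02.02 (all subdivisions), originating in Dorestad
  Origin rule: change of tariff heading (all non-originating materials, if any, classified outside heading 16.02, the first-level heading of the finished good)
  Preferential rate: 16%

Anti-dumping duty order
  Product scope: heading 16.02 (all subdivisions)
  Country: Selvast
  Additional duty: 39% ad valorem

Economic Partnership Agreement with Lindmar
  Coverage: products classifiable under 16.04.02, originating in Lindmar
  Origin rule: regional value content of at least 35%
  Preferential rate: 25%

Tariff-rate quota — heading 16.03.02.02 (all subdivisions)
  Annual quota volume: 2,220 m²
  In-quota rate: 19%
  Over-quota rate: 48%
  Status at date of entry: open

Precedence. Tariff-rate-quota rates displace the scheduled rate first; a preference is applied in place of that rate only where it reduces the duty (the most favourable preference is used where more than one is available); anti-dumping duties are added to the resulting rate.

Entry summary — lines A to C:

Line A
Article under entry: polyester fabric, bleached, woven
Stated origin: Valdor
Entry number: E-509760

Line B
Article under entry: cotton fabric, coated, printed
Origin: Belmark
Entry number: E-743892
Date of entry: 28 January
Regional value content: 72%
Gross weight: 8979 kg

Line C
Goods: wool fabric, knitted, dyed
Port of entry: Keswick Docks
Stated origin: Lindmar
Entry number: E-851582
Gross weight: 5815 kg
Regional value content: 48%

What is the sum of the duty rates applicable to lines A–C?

53%

Line A: polyester → 16.02; woven → 16.02.03; bleached → 16.02.03.01. Scheduled 33%. No special measure applies. → 33%.
Line B: cotton → 16.04; coated → 16.04.02; printed → 16.04.02.02. Scheduled 4%. Belmark agreement on 16.04.02: RVC ≥ 60% → 6% available; preference 6% not lower than 4% → no reduction. → 4%.
Line C: wool → 16.01; knitted → 16.01.01; dyed → 16.01.01.02. Scheduled 16%. Lindmar agreement on 16.04.02: 16.01.01.02 not covered. → 16%.
Sum: 33% + 4% + 16% = 53%.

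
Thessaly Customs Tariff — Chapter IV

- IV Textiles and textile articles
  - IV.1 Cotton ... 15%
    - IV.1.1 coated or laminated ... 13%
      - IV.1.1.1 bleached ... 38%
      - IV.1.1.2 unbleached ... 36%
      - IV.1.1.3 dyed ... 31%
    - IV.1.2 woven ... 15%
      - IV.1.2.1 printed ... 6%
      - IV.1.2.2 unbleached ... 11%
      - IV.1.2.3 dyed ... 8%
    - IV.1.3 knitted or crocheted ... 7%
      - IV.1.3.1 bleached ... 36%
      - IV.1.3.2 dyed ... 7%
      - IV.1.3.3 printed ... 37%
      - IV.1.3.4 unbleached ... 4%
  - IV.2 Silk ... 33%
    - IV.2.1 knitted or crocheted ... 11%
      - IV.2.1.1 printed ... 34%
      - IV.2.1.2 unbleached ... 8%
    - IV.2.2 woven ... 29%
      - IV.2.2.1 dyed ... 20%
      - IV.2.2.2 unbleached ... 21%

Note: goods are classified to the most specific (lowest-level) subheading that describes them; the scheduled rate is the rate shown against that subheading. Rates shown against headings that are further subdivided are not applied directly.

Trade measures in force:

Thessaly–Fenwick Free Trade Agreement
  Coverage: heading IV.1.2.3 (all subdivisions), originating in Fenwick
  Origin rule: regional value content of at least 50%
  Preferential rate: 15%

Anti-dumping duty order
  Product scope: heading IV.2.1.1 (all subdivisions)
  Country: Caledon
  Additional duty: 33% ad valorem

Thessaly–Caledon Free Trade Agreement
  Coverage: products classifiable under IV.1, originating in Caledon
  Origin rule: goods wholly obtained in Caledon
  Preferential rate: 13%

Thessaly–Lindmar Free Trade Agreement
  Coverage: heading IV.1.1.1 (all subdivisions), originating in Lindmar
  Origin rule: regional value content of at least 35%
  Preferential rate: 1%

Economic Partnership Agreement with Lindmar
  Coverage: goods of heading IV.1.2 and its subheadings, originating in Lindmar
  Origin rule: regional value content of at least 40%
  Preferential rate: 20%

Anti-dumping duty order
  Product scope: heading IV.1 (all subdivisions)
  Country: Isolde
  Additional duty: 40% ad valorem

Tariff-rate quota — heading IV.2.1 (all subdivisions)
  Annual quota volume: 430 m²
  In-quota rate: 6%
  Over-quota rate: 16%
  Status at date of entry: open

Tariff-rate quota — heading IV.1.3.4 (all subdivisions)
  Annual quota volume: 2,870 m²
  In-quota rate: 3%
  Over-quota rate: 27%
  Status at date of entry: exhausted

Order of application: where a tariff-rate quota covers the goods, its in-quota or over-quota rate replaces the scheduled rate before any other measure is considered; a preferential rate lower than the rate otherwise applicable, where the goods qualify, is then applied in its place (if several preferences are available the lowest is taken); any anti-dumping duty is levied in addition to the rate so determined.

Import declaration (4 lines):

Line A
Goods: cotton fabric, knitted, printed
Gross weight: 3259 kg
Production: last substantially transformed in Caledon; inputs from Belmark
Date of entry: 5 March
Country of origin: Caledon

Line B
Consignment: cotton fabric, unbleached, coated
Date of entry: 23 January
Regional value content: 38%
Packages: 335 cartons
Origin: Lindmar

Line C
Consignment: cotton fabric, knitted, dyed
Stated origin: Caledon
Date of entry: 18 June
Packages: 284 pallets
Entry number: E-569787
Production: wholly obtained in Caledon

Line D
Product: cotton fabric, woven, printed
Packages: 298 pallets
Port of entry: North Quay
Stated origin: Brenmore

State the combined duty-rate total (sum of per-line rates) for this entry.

Line A: cotton → IV.1; knitted → IV.1.3; printed → IV.1.3.3. Scheduled 37%. Caledon agreement on IV.1: not wholly obtained. → 37%.
Line B: cotton → IV.1; coated → IV.1.1; unbleached → IV.1.1.2. Scheduled 36%. Lindmar agreement on IV.1.1.1: IV.1.1.2 not covered; Lindmar agreement on IV.1.2: IV.1.1.2 not covered. → 36%.
Line C: cotton → IV.1; knitted → IV.1.3; dyed → IV.1.3.2. Scheduled 7%. Caledon agreement on IV.1: wholly obtained → 13% available; preference 13% not lower than 7% → no reduction. → 7%.
Line D: cotton → IV.1; woven → IV.1.2; printed → IV.1.2.1. Scheduled 6%. No special measure applies. → 6%.
Sum: 37% + 36% + 7% + 6% = 86%.

86%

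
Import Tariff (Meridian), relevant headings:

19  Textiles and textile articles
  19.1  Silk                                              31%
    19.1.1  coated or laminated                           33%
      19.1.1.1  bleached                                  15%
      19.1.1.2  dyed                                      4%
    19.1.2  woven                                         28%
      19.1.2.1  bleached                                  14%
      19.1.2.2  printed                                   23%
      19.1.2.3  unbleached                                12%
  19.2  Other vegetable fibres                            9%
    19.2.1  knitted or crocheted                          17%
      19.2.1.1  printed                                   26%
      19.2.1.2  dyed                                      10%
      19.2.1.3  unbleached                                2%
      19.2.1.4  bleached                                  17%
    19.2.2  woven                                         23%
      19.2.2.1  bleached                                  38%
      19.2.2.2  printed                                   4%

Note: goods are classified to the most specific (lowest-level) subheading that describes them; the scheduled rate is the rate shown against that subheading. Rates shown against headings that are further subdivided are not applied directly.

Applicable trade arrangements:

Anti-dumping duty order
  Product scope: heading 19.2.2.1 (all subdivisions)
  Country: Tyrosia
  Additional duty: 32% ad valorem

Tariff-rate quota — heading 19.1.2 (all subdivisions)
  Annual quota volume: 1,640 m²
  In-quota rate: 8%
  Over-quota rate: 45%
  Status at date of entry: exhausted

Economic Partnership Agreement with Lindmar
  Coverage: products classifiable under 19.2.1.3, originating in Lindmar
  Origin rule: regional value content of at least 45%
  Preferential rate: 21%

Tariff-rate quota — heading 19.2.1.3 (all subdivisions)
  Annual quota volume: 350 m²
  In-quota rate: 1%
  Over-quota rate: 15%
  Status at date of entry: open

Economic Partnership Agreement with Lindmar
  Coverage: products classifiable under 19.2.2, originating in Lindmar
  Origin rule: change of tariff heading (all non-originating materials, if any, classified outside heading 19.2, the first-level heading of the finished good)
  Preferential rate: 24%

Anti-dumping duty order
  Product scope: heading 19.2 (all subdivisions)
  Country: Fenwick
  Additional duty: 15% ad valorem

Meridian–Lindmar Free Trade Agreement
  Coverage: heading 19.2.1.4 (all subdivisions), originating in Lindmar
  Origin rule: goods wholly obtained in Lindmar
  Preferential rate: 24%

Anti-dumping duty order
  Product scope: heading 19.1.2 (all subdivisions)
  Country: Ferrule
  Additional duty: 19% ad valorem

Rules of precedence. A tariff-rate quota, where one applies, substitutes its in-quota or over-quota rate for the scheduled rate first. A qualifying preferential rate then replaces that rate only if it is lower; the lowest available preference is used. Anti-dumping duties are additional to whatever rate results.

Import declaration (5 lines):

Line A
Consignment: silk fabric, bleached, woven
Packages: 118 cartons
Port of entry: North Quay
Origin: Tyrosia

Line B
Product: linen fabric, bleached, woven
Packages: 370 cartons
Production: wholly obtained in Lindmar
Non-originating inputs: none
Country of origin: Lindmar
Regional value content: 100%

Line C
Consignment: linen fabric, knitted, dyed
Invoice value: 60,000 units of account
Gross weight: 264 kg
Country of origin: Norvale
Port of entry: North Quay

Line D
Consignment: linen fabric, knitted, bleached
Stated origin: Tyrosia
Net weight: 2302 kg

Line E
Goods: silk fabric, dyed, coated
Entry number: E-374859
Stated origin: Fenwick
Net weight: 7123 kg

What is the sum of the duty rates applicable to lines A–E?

100%

Line A: silk → 19.1; woven → 19.1.2; bleached → 19.1.2.1. Scheduled 14%. quota on 19.1.2 exhausted → over-quota 45%. → 45%.
Line B: linen → 19.2; woven → 19.2.2; bleached → 19.2.2.1. Scheduled 38%. Lindmar agreement on 19.2.1.3: 19.2.2.1 not covered; Lindmar agreement on 19.2.2: CTH met → 24% available; Lindmar agreement on 19.2.1.4: 19.2.2.1 not covered; preferential 24%. → 24%.
Line C: linen → 19.2; knitted → 19.2.1; dyed → 19.2.1.2. Scheduled 10%. No special measure applies. → 10%.
Line D: linen → 19.2; knitted → 19.2.1; bleached → 19.2.1.4. Scheduled 17%. No special measure applies. → 17%.
Line E: silk → 19.1; coated → 19.1.1; dyed → 19.1.1.2. Scheduled 4%. No special measure applies. → 4%.
Sum: 45% + 24% + 10% + 17% + 4% = 100%.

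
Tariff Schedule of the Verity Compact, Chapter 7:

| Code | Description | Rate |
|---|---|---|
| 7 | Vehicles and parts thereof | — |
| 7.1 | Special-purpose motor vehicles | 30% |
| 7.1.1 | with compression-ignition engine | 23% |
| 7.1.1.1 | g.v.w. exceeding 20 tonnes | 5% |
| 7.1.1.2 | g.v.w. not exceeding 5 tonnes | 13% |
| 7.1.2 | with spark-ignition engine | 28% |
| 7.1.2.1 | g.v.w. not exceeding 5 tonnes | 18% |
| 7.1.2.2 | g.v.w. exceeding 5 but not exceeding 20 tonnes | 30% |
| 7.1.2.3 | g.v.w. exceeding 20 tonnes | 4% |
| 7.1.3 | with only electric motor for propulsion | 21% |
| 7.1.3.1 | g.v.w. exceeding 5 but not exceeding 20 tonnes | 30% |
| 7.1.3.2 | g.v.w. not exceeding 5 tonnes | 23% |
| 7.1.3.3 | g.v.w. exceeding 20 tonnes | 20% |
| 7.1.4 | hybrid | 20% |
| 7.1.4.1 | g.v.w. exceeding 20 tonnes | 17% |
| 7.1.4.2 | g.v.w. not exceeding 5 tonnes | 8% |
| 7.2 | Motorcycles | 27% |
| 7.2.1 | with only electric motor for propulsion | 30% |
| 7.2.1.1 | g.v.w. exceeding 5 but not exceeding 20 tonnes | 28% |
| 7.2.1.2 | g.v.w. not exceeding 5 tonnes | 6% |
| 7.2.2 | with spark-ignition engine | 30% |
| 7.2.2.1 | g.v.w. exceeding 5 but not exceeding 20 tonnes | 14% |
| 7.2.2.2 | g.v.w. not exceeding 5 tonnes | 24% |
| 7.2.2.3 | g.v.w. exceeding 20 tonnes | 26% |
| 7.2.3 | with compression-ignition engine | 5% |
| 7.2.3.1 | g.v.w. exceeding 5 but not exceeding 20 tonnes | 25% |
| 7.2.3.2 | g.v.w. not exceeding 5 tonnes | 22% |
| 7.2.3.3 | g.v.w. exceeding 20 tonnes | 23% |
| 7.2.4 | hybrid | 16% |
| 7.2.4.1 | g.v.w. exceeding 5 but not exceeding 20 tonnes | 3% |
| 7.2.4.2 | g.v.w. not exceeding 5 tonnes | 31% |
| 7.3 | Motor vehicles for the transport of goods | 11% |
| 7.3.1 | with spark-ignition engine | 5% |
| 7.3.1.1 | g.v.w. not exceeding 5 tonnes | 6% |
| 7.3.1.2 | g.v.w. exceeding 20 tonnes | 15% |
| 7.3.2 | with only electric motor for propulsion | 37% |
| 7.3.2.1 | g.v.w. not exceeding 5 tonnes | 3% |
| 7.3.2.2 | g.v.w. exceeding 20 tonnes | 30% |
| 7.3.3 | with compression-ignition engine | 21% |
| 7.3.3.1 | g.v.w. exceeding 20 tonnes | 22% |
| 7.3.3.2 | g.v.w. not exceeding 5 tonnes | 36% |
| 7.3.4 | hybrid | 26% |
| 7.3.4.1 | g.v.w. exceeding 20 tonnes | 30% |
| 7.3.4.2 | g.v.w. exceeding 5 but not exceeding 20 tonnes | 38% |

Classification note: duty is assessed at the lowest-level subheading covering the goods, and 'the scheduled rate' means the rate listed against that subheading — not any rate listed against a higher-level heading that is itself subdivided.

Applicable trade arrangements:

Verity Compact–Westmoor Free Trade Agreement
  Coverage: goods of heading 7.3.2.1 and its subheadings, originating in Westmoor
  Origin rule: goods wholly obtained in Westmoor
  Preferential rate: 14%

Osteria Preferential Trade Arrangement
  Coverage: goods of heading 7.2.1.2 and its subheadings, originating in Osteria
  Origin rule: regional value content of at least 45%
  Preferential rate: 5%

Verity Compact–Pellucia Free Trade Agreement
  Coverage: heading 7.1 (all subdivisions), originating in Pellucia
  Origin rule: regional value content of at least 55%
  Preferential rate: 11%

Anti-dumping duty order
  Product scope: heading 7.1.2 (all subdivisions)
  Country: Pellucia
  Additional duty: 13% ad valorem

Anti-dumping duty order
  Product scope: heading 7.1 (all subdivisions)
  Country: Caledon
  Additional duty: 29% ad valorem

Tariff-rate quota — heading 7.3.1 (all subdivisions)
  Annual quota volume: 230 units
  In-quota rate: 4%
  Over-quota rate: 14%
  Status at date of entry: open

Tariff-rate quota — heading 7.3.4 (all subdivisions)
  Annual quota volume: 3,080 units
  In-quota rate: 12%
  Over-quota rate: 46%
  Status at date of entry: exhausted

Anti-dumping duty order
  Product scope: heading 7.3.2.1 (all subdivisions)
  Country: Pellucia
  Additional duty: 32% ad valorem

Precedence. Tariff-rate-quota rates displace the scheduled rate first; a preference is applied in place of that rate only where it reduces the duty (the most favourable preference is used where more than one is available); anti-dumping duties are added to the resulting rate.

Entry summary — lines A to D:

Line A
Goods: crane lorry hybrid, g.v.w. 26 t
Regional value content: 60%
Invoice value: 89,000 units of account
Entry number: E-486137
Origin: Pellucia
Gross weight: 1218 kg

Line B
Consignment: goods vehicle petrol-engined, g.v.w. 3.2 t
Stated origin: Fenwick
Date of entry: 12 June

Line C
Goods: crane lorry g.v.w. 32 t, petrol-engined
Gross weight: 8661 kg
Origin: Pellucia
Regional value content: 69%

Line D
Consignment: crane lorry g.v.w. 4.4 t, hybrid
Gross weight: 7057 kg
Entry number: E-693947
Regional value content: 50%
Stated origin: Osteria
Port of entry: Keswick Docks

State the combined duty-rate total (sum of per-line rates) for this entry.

Line A: crane lorry → 7.1; hybrid → 7.1.4; g.v.w. 26 t → 7.1.4.1. Scheduled 17%. Pellucia agreement on 7.1: RVC ≥ 55% → 11% available; preferential 11%. → 11%.
Line B: goods vehicle → 7.3; petrol-engined → 7.3.1; g.v.w. 3.2 t → 7.3.1.1. Scheduled 6%. quota on 7.3.1 open → in-quota 4%. → 4%.
Line C: crane lorry → 7.1; petrol-engined → 7.1.2; g.v.w. 32 t → 7.1.2.3. Scheduled 4%. Pellucia agreement on 7.1: RVC ≥ 55% → 11% available; preference 11% not lower than 4% → no reduction; anti-dumping (Pellucia, 7.1.2): +13%; total 4% + 13% = 17%. → 17%.
Line D: crane lorry → 7.1; hybrid → 7.1.4; g.v.w. 4.4 t → 7.1.4.2. Scheduled 8%. Osteria agreement on 7.2.1.2: 7.1.4.2 not covered. → 8%.
Sum: 11% + 4% + 17% + 8% = 40%.

40%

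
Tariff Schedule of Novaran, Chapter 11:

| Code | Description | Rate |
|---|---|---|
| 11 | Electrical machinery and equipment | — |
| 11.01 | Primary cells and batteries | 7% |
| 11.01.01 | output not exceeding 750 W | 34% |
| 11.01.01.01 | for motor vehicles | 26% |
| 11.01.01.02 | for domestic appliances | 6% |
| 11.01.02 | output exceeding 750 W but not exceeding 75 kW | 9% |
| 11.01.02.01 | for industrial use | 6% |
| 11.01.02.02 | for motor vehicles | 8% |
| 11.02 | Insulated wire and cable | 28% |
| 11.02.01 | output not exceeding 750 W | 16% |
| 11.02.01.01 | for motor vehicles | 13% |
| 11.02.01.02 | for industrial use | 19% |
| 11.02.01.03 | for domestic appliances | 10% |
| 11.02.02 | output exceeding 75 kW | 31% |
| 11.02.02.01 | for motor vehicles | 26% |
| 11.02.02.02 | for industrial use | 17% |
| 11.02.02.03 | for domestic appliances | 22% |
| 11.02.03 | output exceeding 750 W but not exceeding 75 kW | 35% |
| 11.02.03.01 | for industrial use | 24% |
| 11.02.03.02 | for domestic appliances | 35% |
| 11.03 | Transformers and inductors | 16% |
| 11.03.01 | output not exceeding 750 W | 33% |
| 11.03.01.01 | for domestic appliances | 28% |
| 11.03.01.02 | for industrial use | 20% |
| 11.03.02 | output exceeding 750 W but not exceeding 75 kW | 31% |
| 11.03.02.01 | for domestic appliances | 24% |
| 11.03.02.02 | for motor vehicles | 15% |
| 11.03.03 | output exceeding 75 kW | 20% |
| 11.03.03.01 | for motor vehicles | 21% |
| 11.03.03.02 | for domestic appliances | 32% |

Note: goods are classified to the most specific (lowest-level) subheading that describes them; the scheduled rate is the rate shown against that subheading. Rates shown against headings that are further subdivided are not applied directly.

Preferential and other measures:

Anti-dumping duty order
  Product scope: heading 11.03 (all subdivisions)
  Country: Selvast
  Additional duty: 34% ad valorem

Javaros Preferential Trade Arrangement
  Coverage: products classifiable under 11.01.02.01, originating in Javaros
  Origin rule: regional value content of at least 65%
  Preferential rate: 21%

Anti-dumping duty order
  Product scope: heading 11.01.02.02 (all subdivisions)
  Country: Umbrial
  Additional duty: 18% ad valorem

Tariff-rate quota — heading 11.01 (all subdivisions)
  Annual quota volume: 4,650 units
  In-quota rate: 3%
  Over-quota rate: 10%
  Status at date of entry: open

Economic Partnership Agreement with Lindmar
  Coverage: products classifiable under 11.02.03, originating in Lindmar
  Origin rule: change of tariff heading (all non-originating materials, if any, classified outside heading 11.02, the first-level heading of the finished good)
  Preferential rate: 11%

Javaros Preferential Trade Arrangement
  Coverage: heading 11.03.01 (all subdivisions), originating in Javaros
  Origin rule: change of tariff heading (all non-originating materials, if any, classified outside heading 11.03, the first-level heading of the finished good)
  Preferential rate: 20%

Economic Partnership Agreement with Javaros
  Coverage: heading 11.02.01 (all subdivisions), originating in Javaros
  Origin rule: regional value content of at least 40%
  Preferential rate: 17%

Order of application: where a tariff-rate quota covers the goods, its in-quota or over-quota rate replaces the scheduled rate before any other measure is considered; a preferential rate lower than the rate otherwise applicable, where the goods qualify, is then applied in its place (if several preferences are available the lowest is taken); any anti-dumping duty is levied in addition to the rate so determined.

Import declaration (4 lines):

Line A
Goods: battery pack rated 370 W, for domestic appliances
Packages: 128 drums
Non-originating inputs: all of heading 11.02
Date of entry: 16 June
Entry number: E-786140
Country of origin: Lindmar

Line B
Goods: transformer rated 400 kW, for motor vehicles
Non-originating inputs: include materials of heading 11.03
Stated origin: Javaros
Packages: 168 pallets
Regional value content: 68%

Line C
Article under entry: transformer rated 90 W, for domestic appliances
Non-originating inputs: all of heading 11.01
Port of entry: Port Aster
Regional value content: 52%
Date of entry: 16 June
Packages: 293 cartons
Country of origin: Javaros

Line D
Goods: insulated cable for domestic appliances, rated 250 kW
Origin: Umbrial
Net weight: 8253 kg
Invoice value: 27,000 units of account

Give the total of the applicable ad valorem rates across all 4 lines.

Line A: battery pack → 11.01; rated 370 W → 11.01.01; for domestic appliances → 11.01.01.02. Scheduled 6%. quota on 11.01 open → in-quota 3%; Lindmar agreement on 11.02.03: 11.01.01.02 not covered. → 3%.
Line B: transformer → 11.03; rated 400 kW → 11.03.03; for motor vehicles → 11.03.03.01. Scheduled 21%. Javaros agreement on 11.01.02.01: 11.03.03.01 not covered; Javaros agreement on 11.03.01: 11.03.03.01 not covered; Javaros agreement on 11.02.01: 11.03.03.01 not covered. → 21%.
Line C: transformer → 11.03; rated 90 W → 11.03.01; for domestic appliances → 11.03.01.01. Scheduled 28%. Javaros agreement on 11.01.02.01: 11.03.01.01 not covered; Javaros agreement on 11.03.01: CTH met → 20% available; Javaros agreement on 11.02.01: 11.03.01.01 not covered; preferential 20%. → 20%.
Line D: insulated cable → 11.02; rated 250 kW → 11.02.02; for domestic appliances → 11.02.02.03. Scheduled 22%. No special measure applies. → 22%.
Sum: 3% + 21% + 20% + 22% = 66%.

66%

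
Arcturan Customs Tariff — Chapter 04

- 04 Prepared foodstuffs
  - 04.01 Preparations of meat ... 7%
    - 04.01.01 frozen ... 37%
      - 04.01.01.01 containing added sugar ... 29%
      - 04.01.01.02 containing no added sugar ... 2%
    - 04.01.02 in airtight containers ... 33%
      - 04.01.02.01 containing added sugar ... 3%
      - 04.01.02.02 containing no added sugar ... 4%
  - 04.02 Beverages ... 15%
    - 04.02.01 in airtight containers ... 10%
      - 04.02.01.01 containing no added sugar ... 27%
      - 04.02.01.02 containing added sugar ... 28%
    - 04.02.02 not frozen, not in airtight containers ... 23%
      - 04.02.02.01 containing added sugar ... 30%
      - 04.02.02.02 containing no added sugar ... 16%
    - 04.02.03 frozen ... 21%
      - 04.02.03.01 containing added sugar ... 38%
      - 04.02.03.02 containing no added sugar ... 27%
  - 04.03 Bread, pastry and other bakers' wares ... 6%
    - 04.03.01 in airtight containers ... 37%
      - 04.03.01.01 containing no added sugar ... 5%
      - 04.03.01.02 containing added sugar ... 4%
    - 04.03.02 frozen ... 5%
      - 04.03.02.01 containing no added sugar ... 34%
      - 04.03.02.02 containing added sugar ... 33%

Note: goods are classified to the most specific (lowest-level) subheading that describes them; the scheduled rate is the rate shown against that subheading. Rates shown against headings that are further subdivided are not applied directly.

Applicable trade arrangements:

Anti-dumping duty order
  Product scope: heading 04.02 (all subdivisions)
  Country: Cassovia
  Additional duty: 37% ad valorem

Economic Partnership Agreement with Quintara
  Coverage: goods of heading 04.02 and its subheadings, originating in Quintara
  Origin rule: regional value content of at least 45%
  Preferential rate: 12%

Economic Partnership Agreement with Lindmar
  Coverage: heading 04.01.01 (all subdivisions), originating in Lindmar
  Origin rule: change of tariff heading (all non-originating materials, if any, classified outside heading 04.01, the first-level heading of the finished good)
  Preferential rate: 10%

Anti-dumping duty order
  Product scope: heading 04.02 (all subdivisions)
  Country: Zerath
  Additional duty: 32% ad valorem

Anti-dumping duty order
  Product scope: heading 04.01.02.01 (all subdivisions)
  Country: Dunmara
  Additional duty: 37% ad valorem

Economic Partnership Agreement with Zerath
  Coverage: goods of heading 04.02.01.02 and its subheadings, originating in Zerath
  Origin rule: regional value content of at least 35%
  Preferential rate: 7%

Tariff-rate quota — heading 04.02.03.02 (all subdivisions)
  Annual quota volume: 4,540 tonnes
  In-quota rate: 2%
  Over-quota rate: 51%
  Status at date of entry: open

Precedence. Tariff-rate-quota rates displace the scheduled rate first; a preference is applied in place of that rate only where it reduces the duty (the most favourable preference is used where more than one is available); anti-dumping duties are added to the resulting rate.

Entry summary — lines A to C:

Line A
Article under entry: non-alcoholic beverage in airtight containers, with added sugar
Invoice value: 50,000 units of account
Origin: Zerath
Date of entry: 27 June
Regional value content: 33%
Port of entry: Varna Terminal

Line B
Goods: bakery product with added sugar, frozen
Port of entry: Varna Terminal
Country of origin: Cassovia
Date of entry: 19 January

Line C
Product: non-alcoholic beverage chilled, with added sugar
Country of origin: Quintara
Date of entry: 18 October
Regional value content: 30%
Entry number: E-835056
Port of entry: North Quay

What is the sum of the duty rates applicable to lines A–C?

Line A: non-alcoholic beverage → 04.02; in airtight containers → 04.02.01; with added sugar → 04.02.01.02. Scheduled 28%. Zerath agreement on 04.02.01.02: RVC < 35%; anti-dumping (Zerath, 04.02): +32%; total 28% + 32% = 60%. → 60%.
Line B: bakery product → 04.03; frozen → 04.03.02; with added sugar → 04.03.02.02. Scheduled 33%. No special measure applies. → 33%.
Line C: non-alcoholic beverage → 04.02; chilled → 04.02.02; with added sugar → 04.02.02.01. Scheduled 30%. Quintara agreement on 04.02: RVC < 45%. → 30%.
Sum: 60% + 33% + 30% = 123%.

123%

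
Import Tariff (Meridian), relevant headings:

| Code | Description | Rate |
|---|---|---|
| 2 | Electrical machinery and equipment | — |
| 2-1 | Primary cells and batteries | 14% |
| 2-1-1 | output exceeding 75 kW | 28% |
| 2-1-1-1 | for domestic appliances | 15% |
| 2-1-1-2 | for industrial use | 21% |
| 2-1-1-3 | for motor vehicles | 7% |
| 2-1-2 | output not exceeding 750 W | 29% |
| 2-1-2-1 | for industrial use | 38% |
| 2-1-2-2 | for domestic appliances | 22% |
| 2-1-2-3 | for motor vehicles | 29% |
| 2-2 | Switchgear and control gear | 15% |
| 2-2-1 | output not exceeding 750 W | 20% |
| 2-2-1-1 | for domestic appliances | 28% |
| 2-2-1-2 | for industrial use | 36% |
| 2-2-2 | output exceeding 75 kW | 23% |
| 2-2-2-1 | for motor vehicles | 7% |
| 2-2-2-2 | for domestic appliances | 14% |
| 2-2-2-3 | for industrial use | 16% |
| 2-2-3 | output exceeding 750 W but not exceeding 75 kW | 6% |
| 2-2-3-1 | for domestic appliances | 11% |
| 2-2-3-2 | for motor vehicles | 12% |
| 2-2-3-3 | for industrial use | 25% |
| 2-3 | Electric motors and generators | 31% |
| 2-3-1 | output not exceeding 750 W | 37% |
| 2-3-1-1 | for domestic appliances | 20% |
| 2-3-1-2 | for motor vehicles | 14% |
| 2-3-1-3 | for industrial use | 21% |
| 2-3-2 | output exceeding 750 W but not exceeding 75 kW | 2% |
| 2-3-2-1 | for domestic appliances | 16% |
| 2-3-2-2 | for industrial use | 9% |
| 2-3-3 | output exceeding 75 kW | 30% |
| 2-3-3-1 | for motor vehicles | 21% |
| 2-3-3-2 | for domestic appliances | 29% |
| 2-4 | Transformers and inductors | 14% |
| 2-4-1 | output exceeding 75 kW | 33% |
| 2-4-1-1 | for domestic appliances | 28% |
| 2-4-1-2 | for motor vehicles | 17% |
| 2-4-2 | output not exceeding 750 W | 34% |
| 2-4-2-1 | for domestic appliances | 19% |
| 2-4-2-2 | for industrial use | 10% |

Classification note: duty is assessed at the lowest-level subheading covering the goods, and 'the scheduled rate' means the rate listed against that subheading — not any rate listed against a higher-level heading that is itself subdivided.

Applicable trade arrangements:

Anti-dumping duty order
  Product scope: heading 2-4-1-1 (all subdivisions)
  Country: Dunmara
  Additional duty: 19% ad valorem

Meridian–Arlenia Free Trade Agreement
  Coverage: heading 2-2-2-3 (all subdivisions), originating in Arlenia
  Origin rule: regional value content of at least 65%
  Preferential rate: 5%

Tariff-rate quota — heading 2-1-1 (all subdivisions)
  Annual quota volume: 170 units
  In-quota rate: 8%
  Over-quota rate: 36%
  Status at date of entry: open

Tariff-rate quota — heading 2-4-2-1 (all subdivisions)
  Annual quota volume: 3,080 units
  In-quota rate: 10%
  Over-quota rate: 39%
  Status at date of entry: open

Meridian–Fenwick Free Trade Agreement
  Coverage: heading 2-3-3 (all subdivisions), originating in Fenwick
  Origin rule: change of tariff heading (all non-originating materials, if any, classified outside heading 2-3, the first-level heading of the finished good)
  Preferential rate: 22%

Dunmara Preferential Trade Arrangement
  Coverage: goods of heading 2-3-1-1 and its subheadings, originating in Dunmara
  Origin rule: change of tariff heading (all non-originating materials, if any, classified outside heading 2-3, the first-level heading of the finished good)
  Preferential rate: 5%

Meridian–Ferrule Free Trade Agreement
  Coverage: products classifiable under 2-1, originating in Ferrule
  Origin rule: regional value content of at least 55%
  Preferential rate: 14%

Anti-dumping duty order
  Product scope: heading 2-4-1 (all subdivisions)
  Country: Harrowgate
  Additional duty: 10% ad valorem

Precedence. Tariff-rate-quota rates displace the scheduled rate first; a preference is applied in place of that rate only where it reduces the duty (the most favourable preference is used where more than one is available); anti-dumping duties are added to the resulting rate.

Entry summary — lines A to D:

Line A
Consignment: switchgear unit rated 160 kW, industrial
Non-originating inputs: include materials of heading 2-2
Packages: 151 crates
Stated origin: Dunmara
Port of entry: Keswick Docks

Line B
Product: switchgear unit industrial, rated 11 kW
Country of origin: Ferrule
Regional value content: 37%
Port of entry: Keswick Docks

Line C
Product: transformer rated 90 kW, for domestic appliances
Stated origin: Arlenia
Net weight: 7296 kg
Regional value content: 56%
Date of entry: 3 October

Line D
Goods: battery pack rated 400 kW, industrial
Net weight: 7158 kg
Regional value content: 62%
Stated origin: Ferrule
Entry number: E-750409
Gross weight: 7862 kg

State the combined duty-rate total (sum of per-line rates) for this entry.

Line A: switchgear unit → 2-2; rated 160 kW → 2-2-2; industrial → 2-2-2-3. Scheduled 16%. Dunmara agreement on 2-3-1-1: 2-2-2-3 not covered. → 16%.
Line B: switchgear unit → 2-2; rated 11 kW → 2-2-3; industrial → 2-2-3-3. Scheduled 25%. Ferrule agreement on 2-1: 2-2-3-3 not covered. → 25%.
Line C: transformer → 2-4; rated 90 kW → 2-4-1; for domestic appliances → 2-4-1-1. Scheduled 28%. Arlenia agreement on 2-2-2-3: 2-4-1-1 not covered. → 28%.
Line D: battery pack → 2-1; rated 400 kW → 2-1-1; industrial → 2-1-1-2. Scheduled 21%. quota on 2-1-1 open → in-quota 8%; Ferrule agreement on 2-1: RVC ≥ 55% → 14% available; preference 14% not lower than 8% → no reduction. → 8%.
Sum: 16% + 25% + 28% + 8% = 77%.

77%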